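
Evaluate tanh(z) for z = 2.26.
0.9785

tanh(2.26) = (e^(2.26) - e^(-2.26))/(e^(2.26) + e^(-2.26)) = 0.9785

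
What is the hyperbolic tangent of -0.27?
-0.2636

tanh(-0.27) = (e^(-0.27) - e^(0.27))/(e^(-0.27) + e^(0.27)) = -0.2636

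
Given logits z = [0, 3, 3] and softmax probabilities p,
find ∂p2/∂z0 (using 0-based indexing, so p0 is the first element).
∂p2/∂z0 = -0.01185

p = softmax(z) = [0.02429, 0.4879, 0.4879]
p2 = 0.4879, p0 = 0.02429

∂p2/∂z0 = -p2 × p0 = -0.4879 × 0.02429 = -0.01185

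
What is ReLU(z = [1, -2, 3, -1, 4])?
h = [1, 0, 3, 0, 4]

ReLU applied element-wise: max(0,1)=1, max(0,-2)=0, max(0,3)=3, max(0,-1)=0, max(0,4)=4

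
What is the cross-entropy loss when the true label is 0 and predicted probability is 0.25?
L = 0.2877

L = -0·log(0.25) - 1·log(0.75) = -log(0.75) = 0.2877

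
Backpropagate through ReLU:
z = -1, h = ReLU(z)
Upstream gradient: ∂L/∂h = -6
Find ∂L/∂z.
∂L/∂z = 0

h = ReLU(-1) = 0
Since z < 0: ∂h/∂z = 0
∂L/∂z = ∂L/∂h · ∂h/∂z = -6 × 0 = 0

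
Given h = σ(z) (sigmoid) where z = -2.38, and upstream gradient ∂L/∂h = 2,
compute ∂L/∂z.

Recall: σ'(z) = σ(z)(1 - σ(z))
∂L/∂z = 0.1551

σ(-2.38) = 0.08471
σ'(-2.38) = σ(-2.38)(1 - σ(-2.38)) = 0.08471 × 0.9153 = 0.07753
∂L/∂z = ∂L/∂h · σ'(z) = 2 × 0.07753 = 0.1551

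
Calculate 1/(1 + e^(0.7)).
0.3318

sigmoid(-0.7) = 1/(1 + e^(0.7)) = 1/(1 + 2.014) = 0.3318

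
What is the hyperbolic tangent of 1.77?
0.9436

tanh(1.77) = (e^(1.77) - e^(-1.77))/(e^(1.77) + e^(-1.77)) = 0.9436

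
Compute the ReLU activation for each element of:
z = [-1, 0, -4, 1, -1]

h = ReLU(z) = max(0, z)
h = [0, 0, 0, 1, 0]

ReLU applied element-wise: max(0,-1)=0, max(0,0)=0, max(0,-4)=0, max(0,1)=1, max(0,-1)=0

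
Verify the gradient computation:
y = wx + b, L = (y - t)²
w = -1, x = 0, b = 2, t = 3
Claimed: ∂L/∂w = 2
Incorrect

y = (-1)(0) + 2 = 2
∂L/∂y = 2(y - t) = 2(2 - 3) = -2
∂y/∂w = x = 0
∂L/∂w = -2 × 0 = 0

Claimed value: 2
Incorrect: The correct gradient is 0.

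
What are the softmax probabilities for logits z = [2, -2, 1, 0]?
p = [0.6572, 0.012, 0.2418, 0.0889]

exp(z) = [7.389, 0.1353, 2.718, 1]
Sum = 11.24
p = [0.6572, 0.012, 0.2418, 0.0889]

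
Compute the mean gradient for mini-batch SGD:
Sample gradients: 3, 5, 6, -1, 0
Average gradient = 2.6

Average = (1/5)(3 + 5 + 6 + -1 + 0) = 13/5 = 2.6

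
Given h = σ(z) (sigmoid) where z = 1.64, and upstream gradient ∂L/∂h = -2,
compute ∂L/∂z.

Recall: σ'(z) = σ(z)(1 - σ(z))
∂L/∂z = -0.2721

σ(1.64) = 0.8375
σ'(1.64) = σ(1.64)(1 - σ(1.64)) = 0.8375 × 0.1625 = 0.1361
∂L/∂z = ∂L/∂h · σ'(z) = -2 × 0.1361 = -0.2721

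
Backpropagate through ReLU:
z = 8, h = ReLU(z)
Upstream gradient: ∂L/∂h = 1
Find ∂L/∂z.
∂L/∂z = 1

h = ReLU(8) = 8
Since z > 0: ∂h/∂z = 1
∂L/∂z = ∂L/∂h · ∂h/∂z = 1 × 1 = 1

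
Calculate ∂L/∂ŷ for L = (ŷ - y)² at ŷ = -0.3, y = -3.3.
∂L/∂ŷ = 6.0

∂L/∂ŷ = 2(ŷ - y) = 2(-0.3 - -3.3) = 2(3.0) = 6.0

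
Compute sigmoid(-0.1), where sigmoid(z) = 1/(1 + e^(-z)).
0.475

sigmoid(-0.1) = 1/(1 + e^(0.1)) = 1/(1 + 1.105) = 0.475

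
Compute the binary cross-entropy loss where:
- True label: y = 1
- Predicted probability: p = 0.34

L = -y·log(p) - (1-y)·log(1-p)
L = 1.079

L = -1·log(0.34) - 0·log(0.66) = -log(0.34) = 1.079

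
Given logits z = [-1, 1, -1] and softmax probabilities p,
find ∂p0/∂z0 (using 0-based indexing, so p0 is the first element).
∂p0/∂z0 = 0.09516

p = softmax(z) = [0.1065, 0.787, 0.1065]
p0 = 0.1065

∂p0/∂z0 = p0(1 - p0) = 0.1065 × (1 - 0.1065) = 0.09516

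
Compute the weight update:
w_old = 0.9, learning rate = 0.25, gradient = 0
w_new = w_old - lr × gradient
w_new = 0.9

w_new = w - η·∂L/∂w = 0.9 - 0.25×(0) = 0.9 - (0) = 0.9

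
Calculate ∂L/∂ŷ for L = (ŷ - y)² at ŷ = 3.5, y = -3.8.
∂L/∂ŷ = 14.6

∂L/∂ŷ = 2(ŷ - y) = 2(3.5 - -3.8) = 2(7.3) = 14.6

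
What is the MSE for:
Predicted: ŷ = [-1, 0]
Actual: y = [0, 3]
MSE = 5

MSE = (1/2)((-1-0)² + (0-3)²) = (1/2)(1 + 9) = 5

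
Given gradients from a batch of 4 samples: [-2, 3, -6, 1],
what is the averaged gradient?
Average gradient = -1

Average = (1/4)(-2 + 3 + -6 + 1) = -4/4 = -1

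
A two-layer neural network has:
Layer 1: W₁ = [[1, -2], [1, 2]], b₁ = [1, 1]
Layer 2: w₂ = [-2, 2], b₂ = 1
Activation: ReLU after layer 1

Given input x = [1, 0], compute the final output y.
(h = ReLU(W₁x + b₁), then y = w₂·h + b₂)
y = 1

Layer 1 pre-activation: z₁ = [2, 2]
After ReLU: h = [2, 2]
Layer 2 output: y = -2×2 + 2×2 + 1 = 1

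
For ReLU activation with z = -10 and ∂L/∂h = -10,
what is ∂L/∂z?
∂L/∂z = 0

h = ReLU(-10) = 0
Since z < 0: ∂h/∂z = 0
∂L/∂z = ∂L/∂h · ∂h/∂z = -10 × 0 = 0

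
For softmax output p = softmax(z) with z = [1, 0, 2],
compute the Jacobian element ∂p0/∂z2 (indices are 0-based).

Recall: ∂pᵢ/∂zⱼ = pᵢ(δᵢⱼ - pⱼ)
∂p0/∂z2 = -0.1628

p = softmax(z) = [0.2447, 0.09003, 0.6652]
p0 = 0.2447, p2 = 0.6652

∂p0/∂z2 = -p0 × p2 = -0.2447 × 0.6652 = -0.1628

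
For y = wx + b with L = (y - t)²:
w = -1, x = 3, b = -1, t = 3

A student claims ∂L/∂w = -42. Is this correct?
Correct

y = (-1)(3) + -1 = -4
∂L/∂y = 2(y - t) = 2(-4 - 3) = -14
∂y/∂w = x = 3
∂L/∂w = -14 × 3 = -42

Claimed value: -42
Correct: The correct gradient is -42.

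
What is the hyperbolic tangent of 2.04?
0.9667

tanh(2.04) = (e^(2.04) - e^(-2.04))/(e^(2.04) + e^(-2.04)) = 0.9667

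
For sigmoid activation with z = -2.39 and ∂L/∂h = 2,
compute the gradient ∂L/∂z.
∂L/∂z = 0.1538

σ(-2.39) = 0.08394
σ'(-2.39) = σ(-2.39)(1 - σ(-2.39)) = 0.08394 × 0.9161 = 0.07689
∂L/∂z = ∂L/∂h · σ'(z) = 2 × 0.07689 = 0.1538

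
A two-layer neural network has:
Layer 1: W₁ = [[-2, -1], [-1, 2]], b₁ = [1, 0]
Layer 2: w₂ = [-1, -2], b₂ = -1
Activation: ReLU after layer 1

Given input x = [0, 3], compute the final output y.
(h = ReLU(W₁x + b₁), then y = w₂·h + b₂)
y = -13

Layer 1 pre-activation: z₁ = [-2, 6]
After ReLU: h = [0, 6]
Layer 2 output: y = -1×0 + -2×6 + -1 = -13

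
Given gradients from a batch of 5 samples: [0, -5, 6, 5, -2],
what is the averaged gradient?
Average gradient = 0.8

Average = (1/5)(0 + -5 + 6 + 5 + -2) = 4/5 = 0.8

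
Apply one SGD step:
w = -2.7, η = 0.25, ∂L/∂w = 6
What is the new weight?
w_new = -4.2

w_new = w - η·∂L/∂w = -2.7 - 0.25×(6) = -2.7 - (1.5) = -4.2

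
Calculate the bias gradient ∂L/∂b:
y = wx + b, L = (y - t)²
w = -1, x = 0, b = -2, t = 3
∂L/∂b = -10

y = wx + b = (-1)(0) + -2 = -2
∂L/∂y = 2(y - t) = 2(-2 - 3) = -10
∂y/∂b = 1
∂L/∂b = ∂L/∂y · ∂y/∂b = -10 × 1 = -10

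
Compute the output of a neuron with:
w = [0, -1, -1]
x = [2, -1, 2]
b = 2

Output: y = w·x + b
y = 1

y = (0)(2) + (-1)(-1) + (-1)(2) + 2 = 1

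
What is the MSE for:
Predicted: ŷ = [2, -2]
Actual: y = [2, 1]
MSE = 4.5

MSE = (1/2)((2-2)² + (-2-1)²) = (1/2)(0 + 9) = 4.5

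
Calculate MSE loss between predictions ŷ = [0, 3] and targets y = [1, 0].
MSE = 5

MSE = (1/2)((0-1)² + (3-0)²) = (1/2)(1 + 9) = 5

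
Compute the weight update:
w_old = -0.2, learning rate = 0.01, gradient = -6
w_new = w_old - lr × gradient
w_new = -0.14

w_new = w - η·∂L/∂w = -0.2 - 0.01×(-6) = -0.2 - (-0.06) = -0.14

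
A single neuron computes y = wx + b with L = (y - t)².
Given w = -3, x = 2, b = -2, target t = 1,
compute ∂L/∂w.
∂L/∂w = -36

y = wx + b = (-3)(2) + -2 = -8
∂L/∂y = 2(y - t) = 2(-8 - 1) = -18
∂y/∂w = x = 2
∂L/∂w = ∂L/∂y · ∂y/∂w = -18 × 2 = -36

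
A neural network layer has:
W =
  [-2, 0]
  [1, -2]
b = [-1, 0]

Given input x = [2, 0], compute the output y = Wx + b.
y = [-5, 2]

Wx = [-2×2 + 0×0, 1×2 + -2×0]
   = [-4, 2]
y = Wx + b = [-4 + -1, 2 + 0] = [-5, 2]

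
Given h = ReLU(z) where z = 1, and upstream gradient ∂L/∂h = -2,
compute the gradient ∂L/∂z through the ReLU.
∂L/∂z = -2

h = ReLU(1) = 1
Since z > 0: ∂h/∂z = 1
∂L/∂z = ∂L/∂h · ∂h/∂z = -2 × 1 = -2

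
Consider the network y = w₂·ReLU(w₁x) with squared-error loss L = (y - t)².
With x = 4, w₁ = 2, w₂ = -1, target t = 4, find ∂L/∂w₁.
∂L/∂w₁ = 96

Forward pass:
z = w₁x = 2×4 = 8
h = ReLU(8) = 8
y = w₂h = -1×8 = -8

Backward pass:
∂L/∂y = 2(y - t) = 2(-8 - 4) = -24
∂y/∂h = w₂ = -1
∂h/∂z = 1 (ReLU derivative)
∂z/∂w₁ = x = 4

∂L/∂w₁ = -24 × -1 × 1 × 4 = 96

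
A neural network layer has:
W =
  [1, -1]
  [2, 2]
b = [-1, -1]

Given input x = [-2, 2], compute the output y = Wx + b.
y = [-5, -1]

Wx = [1×-2 + -1×2, 2×-2 + 2×2]
   = [-4, 0]
y = Wx + b = [-4 + -1, 0 + -1] = [-5, -1]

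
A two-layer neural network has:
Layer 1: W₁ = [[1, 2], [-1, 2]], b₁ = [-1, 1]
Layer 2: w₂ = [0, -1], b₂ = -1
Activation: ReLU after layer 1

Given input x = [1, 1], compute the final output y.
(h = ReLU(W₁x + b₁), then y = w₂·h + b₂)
y = -3

Layer 1 pre-activation: z₁ = [2, 2]
After ReLU: h = [2, 2]
Layer 2 output: y = 0×2 + -1×2 + -1 = -3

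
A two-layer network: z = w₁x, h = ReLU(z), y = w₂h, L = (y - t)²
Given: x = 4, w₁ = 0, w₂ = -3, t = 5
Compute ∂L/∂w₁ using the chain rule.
∂L/∂w₁ = 0

Forward pass:
z = w₁x = 0×4 = 0
h = ReLU(0) = 0
y = w₂h = -3×0 = 0

Backward pass:
∂L/∂y = 2(y - t) = 2(0 - 5) = -10
∂y/∂h = w₂ = -3
∂h/∂z = 0 (ReLU derivative)
∂z/∂w₁ = x = 4

∂L/∂w₁ = -10 × -3 × 0 × 4 = 0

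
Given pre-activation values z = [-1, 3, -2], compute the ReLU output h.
h = [0, 3, 0]

ReLU applied element-wise: max(0,-1)=0, max(0,3)=3, max(0,-2)=0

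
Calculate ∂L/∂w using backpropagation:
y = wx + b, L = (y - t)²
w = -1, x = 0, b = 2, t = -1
∂L/∂w = 0

y = wx + b = (-1)(0) + 2 = 2
∂L/∂y = 2(y - t) = 2(2 - -1) = 6
∂y/∂w = x = 0
∂L/∂w = ∂L/∂y · ∂y/∂w = 6 × 0 = 0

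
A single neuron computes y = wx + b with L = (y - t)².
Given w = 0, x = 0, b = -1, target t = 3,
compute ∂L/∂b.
∂L/∂b = -8

y = wx + b = (0)(0) + -1 = -1
∂L/∂y = 2(y - t) = 2(-1 - 3) = -8
∂y/∂b = 1
∂L/∂b = ∂L/∂y · ∂y/∂b = -8 × 1 = -8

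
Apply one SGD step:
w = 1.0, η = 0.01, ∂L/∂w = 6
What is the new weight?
w_new = 0.94

w_new = w - η·∂L/∂w = 1.0 - 0.01×(6) = 1.0 - (0.06) = 0.94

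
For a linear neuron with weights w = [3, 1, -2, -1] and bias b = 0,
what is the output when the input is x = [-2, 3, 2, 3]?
y = -10

y = (3)(-2) + (1)(3) + (-2)(2) + (-1)(3) + 0 = -10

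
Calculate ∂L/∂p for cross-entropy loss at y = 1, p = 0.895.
∂L/∂p = -1.117

∂L/∂p = -y/p + (1-y)/(1-p) = -1/0.895 + 0 = -1.117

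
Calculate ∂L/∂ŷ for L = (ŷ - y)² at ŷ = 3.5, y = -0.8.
∂L/∂ŷ = 8.6

∂L/∂ŷ = 2(ŷ - y) = 2(3.5 - -0.8) = 2(4.3) = 8.6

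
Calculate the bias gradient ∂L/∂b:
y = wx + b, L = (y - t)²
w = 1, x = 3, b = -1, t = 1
∂L/∂b = 2

y = wx + b = (1)(3) + -1 = 2
∂L/∂y = 2(y - t) = 2(2 - 1) = 2
∂y/∂b = 1
∂L/∂b = ∂L/∂y · ∂y/∂b = 2 × 1 = 2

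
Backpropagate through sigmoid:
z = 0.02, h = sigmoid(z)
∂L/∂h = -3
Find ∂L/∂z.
∂L/∂z = -0.7499

σ(0.02) = 0.505
σ'(0.02) = σ(0.02)(1 - σ(0.02)) = 0.505 × 0.495 = 0.25
∂L/∂z = ∂L/∂h · σ'(z) = -3 × 0.25 = -0.7499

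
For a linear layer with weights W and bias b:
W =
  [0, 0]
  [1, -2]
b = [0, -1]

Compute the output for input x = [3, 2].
y = [0, -2]

Wx = [0×3 + 0×2, 1×3 + -2×2]
   = [0, -1]
y = Wx + b = [0 + 0, -1 + -1] = [0, -2]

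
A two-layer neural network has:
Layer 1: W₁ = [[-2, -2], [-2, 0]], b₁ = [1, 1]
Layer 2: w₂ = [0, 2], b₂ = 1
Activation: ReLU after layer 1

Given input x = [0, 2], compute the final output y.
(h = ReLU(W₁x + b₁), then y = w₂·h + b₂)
y = 3

Layer 1 pre-activation: z₁ = [-3, 1]
After ReLU: h = [0, 1]
Layer 2 output: y = 0×0 + 2×1 + 1 = 3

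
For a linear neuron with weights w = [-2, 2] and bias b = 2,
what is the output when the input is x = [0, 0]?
y = 2

y = (-2)(0) + (2)(0) + 2 = 2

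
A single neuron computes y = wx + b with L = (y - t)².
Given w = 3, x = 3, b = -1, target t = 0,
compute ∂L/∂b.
∂L/∂b = 16

y = wx + b = (3)(3) + -1 = 8
∂L/∂y = 2(y - t) = 2(8 - 0) = 16
∂y/∂b = 1
∂L/∂b = ∂L/∂y · ∂y/∂b = 16 × 1 = 16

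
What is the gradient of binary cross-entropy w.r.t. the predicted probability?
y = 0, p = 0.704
∂L/∂p = 3.378

∂L/∂p = -y/p + (1-y)/(1-p) = 0 + 1/0.296 = 3.378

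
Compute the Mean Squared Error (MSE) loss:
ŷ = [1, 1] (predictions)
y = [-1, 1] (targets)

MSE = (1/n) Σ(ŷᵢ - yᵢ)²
MSE = 2

MSE = (1/2)((1--1)² + (1-1)²) = (1/2)(4 + 0) = 2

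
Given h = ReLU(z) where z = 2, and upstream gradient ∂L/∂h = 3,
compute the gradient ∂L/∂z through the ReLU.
∂L/∂z = 3

h = ReLU(2) = 2
Since z > 0: ∂h/∂z = 1
∂L/∂z = ∂L/∂h · ∂h/∂z = 3 × 1 = 3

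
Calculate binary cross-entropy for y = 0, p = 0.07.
L = 0.07257

L = -0·log(0.07) - 1·log(0.93) = -log(0.93) = 0.07257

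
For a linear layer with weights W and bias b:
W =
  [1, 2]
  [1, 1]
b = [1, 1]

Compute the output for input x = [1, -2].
y = [-2, 0]

Wx = [1×1 + 2×-2, 1×1 + 1×-2]
   = [-3, -1]
y = Wx + b = [-3 + 1, -1 + 1] = [-2, 0]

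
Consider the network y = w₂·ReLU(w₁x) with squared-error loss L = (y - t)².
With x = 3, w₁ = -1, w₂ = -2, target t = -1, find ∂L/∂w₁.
∂L/∂w₁ = 0

Forward pass:
z = w₁x = -1×3 = -3
h = ReLU(-3) = 0
y = w₂h = -2×0 = 0

Backward pass:
∂L/∂y = 2(y - t) = 2(0 - -1) = 2
∂y/∂h = w₂ = -2
∂h/∂z = 0 (ReLU derivative)
∂z/∂w₁ = x = 3

∂L/∂w₁ = 2 × -2 × 0 × 3 = 0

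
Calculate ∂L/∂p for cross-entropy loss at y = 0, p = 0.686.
∂L/∂p = 3.185

∂L/∂p = -y/p + (1-y)/(1-p) = 0 + 1/0.314 = 3.185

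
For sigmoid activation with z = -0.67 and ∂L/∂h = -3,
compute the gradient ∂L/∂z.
∂L/∂z = -0.6718

σ(-0.67) = 0.3385
σ'(-0.67) = σ(-0.67)(1 - σ(-0.67)) = 0.3385 × 0.6615 = 0.2239
∂L/∂z = ∂L/∂h · σ'(z) = -3 × 0.2239 = -0.6718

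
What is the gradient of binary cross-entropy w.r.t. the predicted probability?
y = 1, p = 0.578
∂L/∂p = -1.73

∂L/∂p = -y/p + (1-y)/(1-p) = -1/0.578 + 0 = -1.73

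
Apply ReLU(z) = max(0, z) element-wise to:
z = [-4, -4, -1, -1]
h = [0, 0, 0, 0]

ReLU applied element-wise: max(0,-4)=0, max(0,-4)=0, max(0,-1)=0, max(0,-1)=0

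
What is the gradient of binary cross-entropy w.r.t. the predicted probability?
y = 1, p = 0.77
∂L/∂p = -1.299

∂L/∂p = -y/p + (1-y)/(1-p) = -1/0.77 + 0 = -1.299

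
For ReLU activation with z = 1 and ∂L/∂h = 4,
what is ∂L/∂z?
∂L/∂z = 4

h = ReLU(1) = 1
Since z > 0: ∂h/∂z = 1
∂L/∂z = ∂L/∂h · ∂h/∂z = 4 × 1 = 4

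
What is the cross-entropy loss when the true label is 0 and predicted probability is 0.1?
L = 0.1054

L = -0·log(0.1) - 1·log(0.9) = -log(0.9) = 0.1054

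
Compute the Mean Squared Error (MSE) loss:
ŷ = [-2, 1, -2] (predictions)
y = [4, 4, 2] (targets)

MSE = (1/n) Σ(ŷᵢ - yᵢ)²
MSE = 20.33

MSE = (1/3)((-2-4)² + (1-4)² + (-2-2)²) = (1/3)(36 + 9 + 16) = 20.33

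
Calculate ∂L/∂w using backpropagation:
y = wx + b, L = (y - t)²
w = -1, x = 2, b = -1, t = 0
∂L/∂w = -12

y = wx + b = (-1)(2) + -1 = -3
∂L/∂y = 2(y - t) = 2(-3 - 0) = -6
∂y/∂w = x = 2
∂L/∂w = ∂L/∂y · ∂y/∂w = -6 × 2 = -12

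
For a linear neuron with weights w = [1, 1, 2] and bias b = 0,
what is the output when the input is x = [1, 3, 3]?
y = 10

y = (1)(1) + (1)(3) + (2)(3) + 0 = 10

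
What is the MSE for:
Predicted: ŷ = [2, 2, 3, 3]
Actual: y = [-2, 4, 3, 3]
MSE = 5

MSE = (1/4)((2--2)² + (2-4)² + (3-3)² + (3-3)²) = (1/4)(16 + 4 + 0 + 0) = 5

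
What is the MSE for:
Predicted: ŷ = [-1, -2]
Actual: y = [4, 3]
MSE = 25

MSE = (1/2)((-1-4)² + (-2-3)²) = (1/2)(25 + 25) = 25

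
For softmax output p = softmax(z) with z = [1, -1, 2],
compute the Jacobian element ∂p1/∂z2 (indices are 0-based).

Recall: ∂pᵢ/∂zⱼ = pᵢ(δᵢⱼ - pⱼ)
∂p1/∂z2 = -0.02477

p = softmax(z) = [0.2595, 0.03512, 0.7054]
p1 = 0.03512, p2 = 0.7054

∂p1/∂z2 = -p1 × p2 = -0.03512 × 0.7054 = -0.02477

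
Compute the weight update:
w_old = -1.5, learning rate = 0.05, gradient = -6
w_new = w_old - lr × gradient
w_new = -1.2

w_new = w - η·∂L/∂w = -1.5 - 0.05×(-6) = -1.5 - (-0.3) = -1.2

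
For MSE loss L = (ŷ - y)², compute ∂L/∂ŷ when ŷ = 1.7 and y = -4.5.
∂L/∂ŷ = 12.4

∂L/∂ŷ = 2(ŷ - y) = 2(1.7 - -4.5) = 2(6.2) = 12.4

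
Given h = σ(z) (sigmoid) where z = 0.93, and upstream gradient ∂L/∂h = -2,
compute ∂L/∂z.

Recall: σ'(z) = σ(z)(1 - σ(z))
∂L/∂z = -0.4058

σ(0.93) = 0.7171
σ'(0.93) = σ(0.93)(1 - σ(0.93)) = 0.7171 × 0.2829 = 0.2029
∂L/∂z = ∂L/∂h · σ'(z) = -2 × 0.2029 = -0.4058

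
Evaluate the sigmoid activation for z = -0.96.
0.2769

sigmoid(-0.96) = 1/(1 + e^(0.96)) = 1/(1 + 2.612) = 0.2769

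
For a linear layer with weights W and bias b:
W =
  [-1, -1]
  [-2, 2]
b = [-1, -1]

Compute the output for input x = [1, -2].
y = [0, -7]

Wx = [-1×1 + -1×-2, -2×1 + 2×-2]
   = [1, -6]
y = Wx + b = [1 + -1, -6 + -1] = [0, -7]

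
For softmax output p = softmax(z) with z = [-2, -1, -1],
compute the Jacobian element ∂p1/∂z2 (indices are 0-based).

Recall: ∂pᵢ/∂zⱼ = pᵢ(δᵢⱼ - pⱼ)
∂p1/∂z2 = -0.1784

p = softmax(z) = [0.1554, 0.4223, 0.4223]
p1 = 0.4223, p2 = 0.4223

∂p1/∂z2 = -p1 × p2 = -0.4223 × 0.4223 = -0.1784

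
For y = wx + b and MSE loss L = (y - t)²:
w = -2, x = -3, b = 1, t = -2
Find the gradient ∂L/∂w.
∂L/∂w = -54

y = wx + b = (-2)(-3) + 1 = 7
∂L/∂y = 2(y - t) = 2(7 - -2) = 18
∂y/∂w = x = -3
∂L/∂w = ∂L/∂y · ∂y/∂w = 18 × -3 = -54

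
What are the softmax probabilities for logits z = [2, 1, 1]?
p = [0.5761, 0.2119, 0.2119]

exp(z) = [7.389, 2.718, 2.718]
Sum = 12.83
p = [0.5761, 0.2119, 0.2119]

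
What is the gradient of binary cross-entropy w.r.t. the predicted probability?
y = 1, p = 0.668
∂L/∂p = -1.497

∂L/∂p = -y/p + (1-y)/(1-p) = -1/0.668 + 0 = -1.497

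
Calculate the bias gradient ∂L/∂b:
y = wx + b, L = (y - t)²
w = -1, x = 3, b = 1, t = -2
∂L/∂b = 0

y = wx + b = (-1)(3) + 1 = -2
∂L/∂y = 2(y - t) = 2(-2 - -2) = 0
∂y/∂b = 1
∂L/∂b = ∂L/∂y · ∂y/∂b = 0 × 1 = 0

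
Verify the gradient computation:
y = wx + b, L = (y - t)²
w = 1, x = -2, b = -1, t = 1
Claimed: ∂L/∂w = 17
Incorrect

y = (1)(-2) + -1 = -3
∂L/∂y = 2(y - t) = 2(-3 - 1) = -8
∂y/∂w = x = -2
∂L/∂w = -8 × -2 = 16

Claimed value: 17
Incorrect: The correct gradient is 16.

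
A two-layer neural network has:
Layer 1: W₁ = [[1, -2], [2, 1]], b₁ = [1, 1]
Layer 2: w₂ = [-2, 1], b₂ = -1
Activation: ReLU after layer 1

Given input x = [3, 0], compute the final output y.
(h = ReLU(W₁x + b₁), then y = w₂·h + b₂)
y = -2

Layer 1 pre-activation: z₁ = [4, 7]
After ReLU: h = [4, 7]
Layer 2 output: y = -2×4 + 1×7 + -1 = -2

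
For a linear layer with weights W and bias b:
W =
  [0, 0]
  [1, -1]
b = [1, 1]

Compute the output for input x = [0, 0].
y = [1, 1]

Wx = [0×0 + 0×0, 1×0 + -1×0]
   = [0, 0]
y = Wx + b = [0 + 1, 0 + 1] = [1, 1]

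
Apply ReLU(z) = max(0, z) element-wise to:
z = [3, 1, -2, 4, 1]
h = [3, 1, 0, 4, 1]

ReLU applied element-wise: max(0,3)=3, max(0,1)=1, max(0,-2)=0, max(0,4)=4, max(0,1)=1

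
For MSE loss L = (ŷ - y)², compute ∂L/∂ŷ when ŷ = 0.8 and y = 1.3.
∂L/∂ŷ = -1.0

∂L/∂ŷ = 2(ŷ - y) = 2(0.8 - 1.3) = 2(-0.5) = -1.0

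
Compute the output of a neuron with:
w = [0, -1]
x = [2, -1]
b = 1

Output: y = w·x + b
y = 2

y = (0)(2) + (-1)(-1) + 1 = 2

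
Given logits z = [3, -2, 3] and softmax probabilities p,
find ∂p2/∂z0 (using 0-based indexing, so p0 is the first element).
∂p2/∂z0 = -0.2483

p = softmax(z) = [0.4983, 0.003358, 0.4983]
p2 = 0.4983, p0 = 0.4983

∂p2/∂z0 = -p2 × p0 = -0.4983 × 0.4983 = -0.2483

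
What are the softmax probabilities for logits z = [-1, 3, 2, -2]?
p = [0.0131, 0.7179, 0.2641, 0.0048]

exp(z) = [0.3679, 20.09, 7.389, 0.1353]
Sum = 27.98
p = [0.0131, 0.7179, 0.2641, 0.0048]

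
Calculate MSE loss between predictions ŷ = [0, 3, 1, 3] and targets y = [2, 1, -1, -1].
MSE = 7

MSE = (1/4)((0-2)² + (3-1)² + (1--1)² + (3--1)²) = (1/4)(4 + 4 + 4 + 16) = 7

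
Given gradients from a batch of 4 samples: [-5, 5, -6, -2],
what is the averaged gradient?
Average gradient = -2

Average = (1/4)(-5 + 5 + -6 + -2) = -8/4 = -2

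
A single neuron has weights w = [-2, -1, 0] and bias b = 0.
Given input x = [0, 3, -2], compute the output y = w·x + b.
y = -3

y = (-2)(0) + (-1)(3) + (0)(-2) + 0 = -3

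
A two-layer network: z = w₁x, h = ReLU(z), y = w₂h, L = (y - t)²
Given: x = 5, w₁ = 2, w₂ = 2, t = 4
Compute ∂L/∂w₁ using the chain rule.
∂L/∂w₁ = 320

Forward pass:
z = w₁x = 2×5 = 10
h = ReLU(10) = 10
y = w₂h = 2×10 = 20

Backward pass:
∂L/∂y = 2(y - t) = 2(20 - 4) = 32
∂y/∂h = w₂ = 2
∂h/∂z = 1 (ReLU derivative)
∂z/∂w₁ = x = 5

∂L/∂w₁ = 32 × 2 × 1 × 5 = 320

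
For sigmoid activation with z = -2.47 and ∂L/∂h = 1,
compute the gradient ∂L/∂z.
∂L/∂z = 0.07191

σ(-2.47) = 0.07799
σ'(-2.47) = σ(-2.47)(1 - σ(-2.47)) = 0.07799 × 0.922 = 0.07191
∂L/∂z = ∂L/∂h · σ'(z) = 1 × 0.07191 = 0.07191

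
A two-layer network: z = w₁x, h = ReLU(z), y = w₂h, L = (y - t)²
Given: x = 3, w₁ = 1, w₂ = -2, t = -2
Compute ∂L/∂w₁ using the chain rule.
∂L/∂w₁ = 48

Forward pass:
z = w₁x = 1×3 = 3
h = ReLU(3) = 3
y = w₂h = -2×3 = -6

Backward pass:
∂L/∂y = 2(y - t) = 2(-6 - -2) = -8
∂y/∂h = w₂ = -2
∂h/∂z = 1 (ReLU derivative)
∂z/∂w₁ = x = 3

∂L/∂w₁ = -8 × -2 × 1 × 3 = 48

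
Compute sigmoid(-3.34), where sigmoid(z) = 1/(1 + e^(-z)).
0.03422

sigmoid(-3.34) = 1/(1 + e^(3.34)) = 1/(1 + 28.22) = 0.03422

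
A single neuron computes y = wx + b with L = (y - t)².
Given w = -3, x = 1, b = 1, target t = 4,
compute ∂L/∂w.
∂L/∂w = -12

y = wx + b = (-3)(1) + 1 = -2
∂L/∂y = 2(y - t) = 2(-2 - 4) = -12
∂y/∂w = x = 1
∂L/∂w = ∂L/∂y · ∂y/∂w = -12 × 1 = -12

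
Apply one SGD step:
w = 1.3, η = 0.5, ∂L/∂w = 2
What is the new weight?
w_new = 0.3

w_new = w - η·∂L/∂w = 1.3 - 0.5×(2) = 1.3 - (1) = 0.3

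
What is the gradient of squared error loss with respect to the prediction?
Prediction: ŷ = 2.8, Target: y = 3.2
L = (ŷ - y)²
∂L/∂ŷ = -0.8

∂L/∂ŷ = 2(ŷ - y) = 2(2.8 - 3.2) = 2(-0.4) = -0.8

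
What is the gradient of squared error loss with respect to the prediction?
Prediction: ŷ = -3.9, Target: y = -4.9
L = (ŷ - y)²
∂L/∂ŷ = 2.0

∂L/∂ŷ = 2(ŷ - y) = 2(-3.9 - -4.9) = 2(1.0) = 2.0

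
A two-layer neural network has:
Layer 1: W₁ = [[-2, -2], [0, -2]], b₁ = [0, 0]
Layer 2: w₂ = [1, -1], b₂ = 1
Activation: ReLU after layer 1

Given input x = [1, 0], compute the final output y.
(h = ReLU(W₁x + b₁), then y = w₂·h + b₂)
y = 1

Layer 1 pre-activation: z₁ = [-2, 0]
After ReLU: h = [0, 0]
Layer 2 output: y = 1×0 + -1×0 + 1 = 1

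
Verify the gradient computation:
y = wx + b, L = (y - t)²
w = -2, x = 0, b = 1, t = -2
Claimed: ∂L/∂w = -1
Incorrect

y = (-2)(0) + 1 = 1
∂L/∂y = 2(y - t) = 2(1 - -2) = 6
∂y/∂w = x = 0
∂L/∂w = 6 × 0 = 0

Claimed value: -1
Incorrect: The correct gradient is 0.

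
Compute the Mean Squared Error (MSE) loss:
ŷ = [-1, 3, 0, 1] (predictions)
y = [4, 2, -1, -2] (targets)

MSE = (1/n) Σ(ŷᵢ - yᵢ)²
MSE = 9

MSE = (1/4)((-1-4)² + (3-2)² + (0--1)² + (1--2)²) = (1/4)(25 + 1 + 1 + 9) = 9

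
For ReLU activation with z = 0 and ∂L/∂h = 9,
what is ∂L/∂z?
∂L/∂z = 0

h = ReLU(0) = 0
At z = 0: ∂h/∂z = 0 (by convention)
∂L/∂z = ∂L/∂h · ∂h/∂z = 9 × 0 = 0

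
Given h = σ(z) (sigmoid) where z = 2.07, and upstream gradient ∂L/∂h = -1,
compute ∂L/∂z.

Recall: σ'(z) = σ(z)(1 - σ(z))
∂L/∂z = -0.09949

σ(2.07) = 0.888
σ'(2.07) = σ(2.07)(1 - σ(2.07)) = 0.888 × 0.112 = 0.09949
∂L/∂z = ∂L/∂h · σ'(z) = -1 × 0.09949 = -0.09949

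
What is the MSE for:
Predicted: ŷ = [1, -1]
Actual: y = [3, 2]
MSE = 6.5

MSE = (1/2)((1-3)² + (-1-2)²) = (1/2)(4 + 9) = 6.5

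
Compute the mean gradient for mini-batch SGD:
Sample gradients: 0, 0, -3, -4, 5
Average gradient = -0.4

Average = (1/5)(0 + 0 + -3 + -4 + 5) = -2/5 = -0.4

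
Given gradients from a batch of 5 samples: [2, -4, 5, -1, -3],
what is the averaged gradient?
Average gradient = -0.2

Average = (1/5)(2 + -4 + 5 + -1 + -3) = -1/5 = -0.2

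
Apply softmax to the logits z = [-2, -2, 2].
p = [0.0177, 0.0177, 0.9647]

exp(z) = [0.1353, 0.1353, 7.389]
Sum = 7.66
p = [0.0177, 0.0177, 0.9647]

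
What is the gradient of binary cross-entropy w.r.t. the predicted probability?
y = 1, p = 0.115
∂L/∂p = -8.696

∂L/∂p = -y/p + (1-y)/(1-p) = -1/0.115 + 0 = -8.696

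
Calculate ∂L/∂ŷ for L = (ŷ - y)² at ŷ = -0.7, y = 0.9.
∂L/∂ŷ = -3.2

∂L/∂ŷ = 2(ŷ - y) = 2(-0.7 - 0.9) = 2(-1.6) = -3.2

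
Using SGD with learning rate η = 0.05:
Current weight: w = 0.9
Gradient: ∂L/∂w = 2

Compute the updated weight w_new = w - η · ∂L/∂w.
w_new = 0.8

w_new = w - η·∂L/∂w = 0.9 - 0.05×(2) = 0.9 - (0.1) = 0.8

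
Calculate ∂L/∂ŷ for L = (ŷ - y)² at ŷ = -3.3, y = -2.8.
∂L/∂ŷ = -1.0

∂L/∂ŷ = 2(ŷ - y) = 2(-3.3 - -2.8) = 2(-0.5) = -1.0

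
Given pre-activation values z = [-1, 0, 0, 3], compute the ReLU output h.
h = [0, 0, 0, 3]

ReLU applied element-wise: max(0,-1)=0, max(0,0)=0, max(0,0)=0, max(0,3)=3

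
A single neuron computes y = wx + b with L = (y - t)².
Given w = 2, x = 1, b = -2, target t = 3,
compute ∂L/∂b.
∂L/∂b = -6

y = wx + b = (2)(1) + -2 = 0
∂L/∂y = 2(y - t) = 2(0 - 3) = -6
∂y/∂b = 1
∂L/∂b = ∂L/∂y · ∂y/∂b = -6 × 1 = -6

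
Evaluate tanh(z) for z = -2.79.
-0.9925

tanh(-2.79) = (e^(-2.79) - e^(2.79))/(e^(-2.79) + e^(2.79)) = -0.9925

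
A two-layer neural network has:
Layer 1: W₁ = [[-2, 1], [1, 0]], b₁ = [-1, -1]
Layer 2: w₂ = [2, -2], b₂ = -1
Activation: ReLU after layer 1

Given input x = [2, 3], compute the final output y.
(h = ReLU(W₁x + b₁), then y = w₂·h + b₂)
y = -3

Layer 1 pre-activation: z₁ = [-2, 1]
After ReLU: h = [0, 1]
Layer 2 output: y = 2×0 + -2×1 + -1 = -3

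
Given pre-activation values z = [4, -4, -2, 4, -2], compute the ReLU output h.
h = [4, 0, 0, 4, 0]

ReLU applied element-wise: max(0,4)=4, max(0,-4)=0, max(0,-2)=0, max(0,4)=4, max(0,-2)=0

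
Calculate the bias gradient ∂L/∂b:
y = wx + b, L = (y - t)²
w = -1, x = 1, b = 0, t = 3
∂L/∂b = -8

y = wx + b = (-1)(1) + 0 = -1
∂L/∂y = 2(y - t) = 2(-1 - 3) = -8
∂y/∂b = 1
∂L/∂b = ∂L/∂y · ∂y/∂b = -8 × 1 = -8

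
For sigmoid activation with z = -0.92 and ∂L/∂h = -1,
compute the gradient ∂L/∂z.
∂L/∂z = -0.2038

σ(-0.92) = 0.285
σ'(-0.92) = σ(-0.92)(1 - σ(-0.92)) = 0.285 × 0.715 = 0.2038
∂L/∂z = ∂L/∂h · σ'(z) = -1 × 0.2038 = -0.2038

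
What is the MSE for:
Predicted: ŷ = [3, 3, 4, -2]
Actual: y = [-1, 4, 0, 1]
MSE = 10.5

MSE = (1/4)((3--1)² + (3-4)² + (4-0)² + (-2-1)²) = (1/4)(16 + 1 + 16 + 9) = 10.5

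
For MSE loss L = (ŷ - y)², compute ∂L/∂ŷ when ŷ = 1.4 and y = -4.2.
∂L/∂ŷ = 11.2

∂L/∂ŷ = 2(ŷ - y) = 2(1.4 - -4.2) = 2(5.6) = 11.2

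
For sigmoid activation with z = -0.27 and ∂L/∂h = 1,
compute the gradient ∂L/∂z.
∂L/∂z = 0.2455

σ(-0.27) = 0.4329
σ'(-0.27) = σ(-0.27)(1 - σ(-0.27)) = 0.4329 × 0.5671 = 0.2455
∂L/∂z = ∂L/∂h · σ'(z) = 1 × 0.2455 = 0.2455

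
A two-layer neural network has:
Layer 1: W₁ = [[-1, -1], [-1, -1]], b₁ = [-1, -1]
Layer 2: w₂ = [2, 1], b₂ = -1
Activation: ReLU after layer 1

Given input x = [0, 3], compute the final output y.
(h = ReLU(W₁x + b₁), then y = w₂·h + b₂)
y = -1

Layer 1 pre-activation: z₁ = [-4, -4]
After ReLU: h = [0, 0]
Layer 2 output: y = 2×0 + 1×0 + -1 = -1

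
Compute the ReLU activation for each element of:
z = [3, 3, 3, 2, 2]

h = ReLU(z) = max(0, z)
h = [3, 3, 3, 2, 2]

ReLU applied element-wise: max(0,3)=3, max(0,3)=3, max(0,3)=3, max(0,2)=2, max(0,2)=2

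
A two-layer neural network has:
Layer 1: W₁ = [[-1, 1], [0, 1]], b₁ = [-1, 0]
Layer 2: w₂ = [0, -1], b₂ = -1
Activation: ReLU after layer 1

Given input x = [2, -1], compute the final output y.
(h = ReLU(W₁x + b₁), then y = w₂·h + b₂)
y = -1

Layer 1 pre-activation: z₁ = [-4, -1]
After ReLU: h = [0, 0]
Layer 2 output: y = 0×0 + -1×0 + -1 = -1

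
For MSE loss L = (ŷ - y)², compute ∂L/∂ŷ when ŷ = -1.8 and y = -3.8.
∂L/∂ŷ = 4.0

∂L/∂ŷ = 2(ŷ - y) = 2(-1.8 - -3.8) = 2(2.0) = 4.0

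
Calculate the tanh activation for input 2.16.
0.9737

tanh(2.16) = (e^(2.16) - e^(-2.16))/(e^(2.16) + e^(-2.16)) = 0.9737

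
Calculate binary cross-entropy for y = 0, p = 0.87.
L = 2.04

L = -0·log(0.87) - 1·log(0.13) = -log(0.13) = 2.04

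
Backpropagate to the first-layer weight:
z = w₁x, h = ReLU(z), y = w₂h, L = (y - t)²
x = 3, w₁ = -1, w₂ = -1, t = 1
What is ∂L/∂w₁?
∂L/∂w₁ = 0

Forward pass:
z = w₁x = -1×3 = -3
h = ReLU(-3) = 0
y = w₂h = -1×0 = 0

Backward pass:
∂L/∂y = 2(y - t) = 2(0 - 1) = -2
∂y/∂h = w₂ = -1
∂h/∂z = 0 (ReLU derivative)
∂z/∂w₁ = x = 3

∂L/∂w₁ = -2 × -1 × 0 × 3 = 0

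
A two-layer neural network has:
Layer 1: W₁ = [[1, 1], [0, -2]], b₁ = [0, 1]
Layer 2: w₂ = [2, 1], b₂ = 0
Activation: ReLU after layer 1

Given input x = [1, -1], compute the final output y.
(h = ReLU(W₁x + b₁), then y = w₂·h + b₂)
y = 3

Layer 1 pre-activation: z₁ = [0, 3]
After ReLU: h = [0, 3]
Layer 2 output: y = 2×0 + 1×3 + 0 = 3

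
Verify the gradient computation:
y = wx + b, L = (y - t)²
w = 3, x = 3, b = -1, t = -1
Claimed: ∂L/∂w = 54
Correct

y = (3)(3) + -1 = 8
∂L/∂y = 2(y - t) = 2(8 - -1) = 18
∂y/∂w = x = 3
∂L/∂w = 18 × 3 = 54

Claimed value: 54
Correct: The correct gradient is 54.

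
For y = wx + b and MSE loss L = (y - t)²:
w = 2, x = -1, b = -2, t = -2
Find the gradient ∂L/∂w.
∂L/∂w = 4

y = wx + b = (2)(-1) + -2 = -4
∂L/∂y = 2(y - t) = 2(-4 - -2) = -4
∂y/∂w = x = -1
∂L/∂w = ∂L/∂y · ∂y/∂w = -4 × -1 = 4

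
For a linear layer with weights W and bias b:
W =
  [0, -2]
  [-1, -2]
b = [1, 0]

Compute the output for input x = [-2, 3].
y = [-5, -4]

Wx = [0×-2 + -2×3, -1×-2 + -2×3]
   = [-6, -4]
y = Wx + b = [-6 + 1, -4 + 0] = [-5, -4]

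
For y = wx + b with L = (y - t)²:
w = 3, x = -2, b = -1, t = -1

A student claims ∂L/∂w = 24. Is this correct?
Correct

y = (3)(-2) + -1 = -7
∂L/∂y = 2(y - t) = 2(-7 - -1) = -12
∂y/∂w = x = -2
∂L/∂w = -12 × -2 = 24

Claimed value: 24
Correct: The correct gradient is 24.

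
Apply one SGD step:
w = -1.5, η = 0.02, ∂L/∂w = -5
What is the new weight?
w_new = -1.4

w_new = w - η·∂L/∂w = -1.5 - 0.02×(-5) = -1.5 - (-0.1) = -1.4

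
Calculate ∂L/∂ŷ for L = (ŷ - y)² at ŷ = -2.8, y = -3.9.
∂L/∂ŷ = 2.2

∂L/∂ŷ = 2(ŷ - y) = 2(-2.8 - -3.9) = 2(1.1) = 2.2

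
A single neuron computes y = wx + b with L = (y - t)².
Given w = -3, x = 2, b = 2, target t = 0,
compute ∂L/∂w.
∂L/∂w = -16

y = wx + b = (-3)(2) + 2 = -4
∂L/∂y = 2(y - t) = 2(-4 - 0) = -8
∂y/∂w = x = 2
∂L/∂w = ∂L/∂y · ∂y/∂w = -8 × 2 = -16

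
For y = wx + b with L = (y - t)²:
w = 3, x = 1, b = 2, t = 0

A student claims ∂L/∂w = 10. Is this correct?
Correct

y = (3)(1) + 2 = 5
∂L/∂y = 2(y - t) = 2(5 - 0) = 10
∂y/∂w = x = 1
∂L/∂w = 10 × 1 = 10

Claimed value: 10
Correct: The correct gradient is 10.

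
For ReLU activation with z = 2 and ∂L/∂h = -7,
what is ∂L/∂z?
∂L/∂z = -7

h = ReLU(2) = 2
Since z > 0: ∂h/∂z = 1
∂L/∂z = ∂L/∂h · ∂h/∂z = -7 × 1 = -7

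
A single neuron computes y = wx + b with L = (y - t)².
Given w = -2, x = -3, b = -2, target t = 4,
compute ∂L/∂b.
∂L/∂b = 0

y = wx + b = (-2)(-3) + -2 = 4
∂L/∂y = 2(y - t) = 2(4 - 4) = 0
∂y/∂b = 1
∂L/∂b = ∂L/∂y · ∂y/∂b = 0 × 1 = 0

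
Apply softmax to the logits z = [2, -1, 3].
p = [0.2654, 0.0132, 0.7214]

exp(z) = [7.389, 0.3679, 20.09]
Sum = 27.84
p = [0.2654, 0.0132, 0.7214]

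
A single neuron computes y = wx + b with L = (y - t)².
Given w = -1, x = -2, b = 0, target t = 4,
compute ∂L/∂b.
∂L/∂b = -4

y = wx + b = (-1)(-2) + 0 = 2
∂L/∂y = 2(y - t) = 2(2 - 4) = -4
∂y/∂b = 1
∂L/∂b = ∂L/∂y · ∂y/∂b = -4 × 1 = -4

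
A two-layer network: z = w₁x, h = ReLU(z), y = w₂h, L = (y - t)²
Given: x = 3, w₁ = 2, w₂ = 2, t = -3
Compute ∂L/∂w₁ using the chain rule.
∂L/∂w₁ = 180

Forward pass:
z = w₁x = 2×3 = 6
h = ReLU(6) = 6
y = w₂h = 2×6 = 12

Backward pass:
∂L/∂y = 2(y - t) = 2(12 - -3) = 30
∂y/∂h = w₂ = 2
∂h/∂z = 1 (ReLU derivative)
∂z/∂w₁ = x = 3

∂L/∂w₁ = 30 × 2 × 1 × 3 = 180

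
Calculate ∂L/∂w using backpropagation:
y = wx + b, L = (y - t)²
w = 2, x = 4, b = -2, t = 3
∂L/∂w = 24

y = wx + b = (2)(4) + -2 = 6
∂L/∂y = 2(y - t) = 2(6 - 3) = 6
∂y/∂w = x = 4
∂L/∂w = ∂L/∂y · ∂y/∂w = 6 × 4 = 24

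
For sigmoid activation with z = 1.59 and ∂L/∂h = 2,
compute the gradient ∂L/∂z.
∂L/∂z = 0.2814

σ(1.59) = 0.8306
σ'(1.59) = σ(1.59)(1 - σ(1.59)) = 0.8306 × 0.1694 = 0.1407
∂L/∂z = ∂L/∂h · σ'(z) = 2 × 0.1407 = 0.2814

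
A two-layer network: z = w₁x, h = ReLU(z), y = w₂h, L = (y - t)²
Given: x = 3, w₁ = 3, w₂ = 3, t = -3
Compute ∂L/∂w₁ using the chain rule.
∂L/∂w₁ = 540

Forward pass:
z = w₁x = 3×3 = 9
h = ReLU(9) = 9
y = w₂h = 3×9 = 27

Backward pass:
∂L/∂y = 2(y - t) = 2(27 - -3) = 60
∂y/∂h = w₂ = 3
∂h/∂z = 1 (ReLU derivative)
∂z/∂w₁ = x = 3

∂L/∂w₁ = 60 × 3 × 1 × 3 = 540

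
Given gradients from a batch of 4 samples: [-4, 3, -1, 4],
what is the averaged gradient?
Average gradient = 0.5

Average = (1/4)(-4 + 3 + -1 + 4) = 2/4 = 0.5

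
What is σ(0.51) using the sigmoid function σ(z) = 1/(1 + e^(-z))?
0.6248

sigmoid(0.51) = 1/(1 + e^(-0.51)) = 1/(1 + 0.6005) = 0.6248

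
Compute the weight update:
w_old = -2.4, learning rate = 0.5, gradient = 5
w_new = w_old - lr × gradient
w_new = -4.9

w_new = w - η·∂L/∂w = -2.4 - 0.5×(5) = -2.4 - (2.5) = -4.9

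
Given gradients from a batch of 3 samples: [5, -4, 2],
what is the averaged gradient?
Average gradient = 1

Average = (1/3)(5 + -4 + 2) = 3/3 = 1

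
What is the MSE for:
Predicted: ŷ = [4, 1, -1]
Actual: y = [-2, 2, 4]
MSE = 20.67

MSE = (1/3)((4--2)² + (1-2)² + (-1-4)²) = (1/3)(36 + 1 + 25) = 20.67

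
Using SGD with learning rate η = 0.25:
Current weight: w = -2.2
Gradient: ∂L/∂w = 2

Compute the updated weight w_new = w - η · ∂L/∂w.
w_new = -2.7

w_new = w - η·∂L/∂w = -2.2 - 0.25×(2) = -2.2 - (0.5) = -2.7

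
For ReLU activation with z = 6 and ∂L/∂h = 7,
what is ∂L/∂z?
∂L/∂z = 7

h = ReLU(6) = 6
Since z > 0: ∂h/∂z = 1
∂L/∂z = ∂L/∂h · ∂h/∂z = 7 × 1 = 7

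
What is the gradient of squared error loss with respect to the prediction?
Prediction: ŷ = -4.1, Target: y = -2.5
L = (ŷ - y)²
∂L/∂ŷ = -3.2

∂L/∂ŷ = 2(ŷ - y) = 2(-4.1 - -2.5) = 2(-1.6) = -3.2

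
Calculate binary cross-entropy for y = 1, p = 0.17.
L = 1.772

L = -1·log(0.17) - 0·log(0.83) = -log(0.17) = 1.772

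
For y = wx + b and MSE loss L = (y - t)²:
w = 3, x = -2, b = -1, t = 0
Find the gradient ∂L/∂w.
∂L/∂w = 28

y = wx + b = (3)(-2) + -1 = -7
∂L/∂y = 2(y - t) = 2(-7 - 0) = -14
∂y/∂w = x = -2
∂L/∂w = ∂L/∂y · ∂y/∂w = -14 × -2 = 28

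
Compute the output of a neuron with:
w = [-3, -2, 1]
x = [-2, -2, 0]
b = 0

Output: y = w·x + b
y = 10

y = (-3)(-2) + (-2)(-2) + (1)(0) + 0 = 10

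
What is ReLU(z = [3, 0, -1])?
h = [3, 0, 0]

ReLU applied element-wise: max(0,3)=3, max(0,0)=0, max(0,-1)=0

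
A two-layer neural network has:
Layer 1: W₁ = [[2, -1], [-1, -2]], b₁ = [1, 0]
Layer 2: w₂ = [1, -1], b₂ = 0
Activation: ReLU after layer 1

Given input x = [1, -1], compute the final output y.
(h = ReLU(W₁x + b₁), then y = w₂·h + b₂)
y = 3

Layer 1 pre-activation: z₁ = [4, 1]
After ReLU: h = [4, 1]
Layer 2 output: y = 1×4 + -1×1 + 0 = 3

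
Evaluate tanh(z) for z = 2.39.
0.9833

tanh(2.39) = (e^(2.39) - e^(-2.39))/(e^(2.39) + e^(-2.39)) = 0.9833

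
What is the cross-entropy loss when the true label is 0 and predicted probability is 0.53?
L = 0.755

L = -0·log(0.53) - 1·log(0.47) = -log(0.47) = 0.755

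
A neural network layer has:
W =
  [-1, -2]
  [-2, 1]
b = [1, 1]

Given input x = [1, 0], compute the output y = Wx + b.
y = [0, -1]

Wx = [-1×1 + -2×0, -2×1 + 1×0]
   = [-1, -2]
y = Wx + b = [-1 + 1, -2 + 1] = [0, -1]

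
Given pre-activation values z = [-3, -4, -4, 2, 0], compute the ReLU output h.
h = [0, 0, 0, 2, 0]

ReLU applied element-wise: max(0,-3)=0, max(0,-4)=0, max(0,-4)=0, max(0,2)=2, max(0,0)=0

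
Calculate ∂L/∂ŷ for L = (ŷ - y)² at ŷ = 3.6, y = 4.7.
∂L/∂ŷ = -2.2

∂L/∂ŷ = 2(ŷ - y) = 2(3.6 - 4.7) = 2(-1.1) = -2.2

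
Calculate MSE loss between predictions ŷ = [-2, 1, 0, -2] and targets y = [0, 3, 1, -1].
MSE = 2.5

MSE = (1/4)((-2-0)² + (1-3)² + (0-1)² + (-2--1)²) = (1/4)(4 + 4 + 1 + 1) = 2.5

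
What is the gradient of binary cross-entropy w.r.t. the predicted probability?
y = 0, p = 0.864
∂L/∂p = 7.353

∂L/∂p = -y/p + (1-y)/(1-p) = 0 + 1/0.136 = 7.353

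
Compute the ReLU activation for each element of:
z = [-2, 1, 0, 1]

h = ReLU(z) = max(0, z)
h = [0, 1, 0, 1]

ReLU applied element-wise: max(0,-2)=0, max(0,1)=1, max(0,0)=0, max(0,1)=1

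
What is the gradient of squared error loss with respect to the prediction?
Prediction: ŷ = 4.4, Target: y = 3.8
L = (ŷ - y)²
∂L/∂ŷ = 1.2

∂L/∂ŷ = 2(ŷ - y) = 2(4.4 - 3.8) = 2(0.6) = 1.2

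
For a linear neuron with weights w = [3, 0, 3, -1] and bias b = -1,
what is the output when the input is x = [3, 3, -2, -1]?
y = 3

y = (3)(3) + (0)(3) + (3)(-2) + (-1)(-1) + -1 = 3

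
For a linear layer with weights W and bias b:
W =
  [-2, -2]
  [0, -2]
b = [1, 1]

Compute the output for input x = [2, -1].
y = [-1, 3]

Wx = [-2×2 + -2×-1, 0×2 + -2×-1]
   = [-2, 2]
y = Wx + b = [-2 + 1, 2 + 1] = [-1, 3]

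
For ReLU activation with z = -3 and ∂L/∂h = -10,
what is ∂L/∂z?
∂L/∂z = 0

h = ReLU(-3) = 0
Since z < 0: ∂h/∂z = 0
∂L/∂z = ∂L/∂h · ∂h/∂z = -10 × 0 = 0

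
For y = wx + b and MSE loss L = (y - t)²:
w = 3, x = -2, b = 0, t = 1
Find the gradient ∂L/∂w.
∂L/∂w = 28

y = wx + b = (3)(-2) + 0 = -6
∂L/∂y = 2(y - t) = 2(-6 - 1) = -14
∂y/∂w = x = -2
∂L/∂w = ∂L/∂y · ∂y/∂w = -14 × -2 = 28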